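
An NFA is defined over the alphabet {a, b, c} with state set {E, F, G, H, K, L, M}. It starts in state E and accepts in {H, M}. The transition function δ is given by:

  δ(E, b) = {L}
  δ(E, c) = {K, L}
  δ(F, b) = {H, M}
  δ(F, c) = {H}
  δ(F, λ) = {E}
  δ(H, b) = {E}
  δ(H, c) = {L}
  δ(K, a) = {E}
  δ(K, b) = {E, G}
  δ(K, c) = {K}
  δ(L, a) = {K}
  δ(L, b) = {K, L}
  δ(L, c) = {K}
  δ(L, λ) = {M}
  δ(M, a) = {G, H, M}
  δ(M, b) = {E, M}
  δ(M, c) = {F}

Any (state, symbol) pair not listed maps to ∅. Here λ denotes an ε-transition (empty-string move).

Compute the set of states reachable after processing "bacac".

Start in {E}.
Read 'b': E→{L}; union {L}; ε-closure = {L, M}.
Read 'a': L→{K}, M→{G, H, M}; now {G, H, K, M}.
Read 'c': G→∅, H→{L}, K→{K}, M→{F}; union {F, K, L}; ε-closure = {E, F, K, L, M}.
Read 'a': E→∅, F→∅, K→{E}, L→{K}, M→{G, H, M}; now {E, G, H, K, M}.
Read 'c': E→{K, L}, G→∅, H→{L}, K→{K}, M→{F}; union {F, K, L}; ε-closure = {E, F, K, L, M}.

{E, F, K, L, M}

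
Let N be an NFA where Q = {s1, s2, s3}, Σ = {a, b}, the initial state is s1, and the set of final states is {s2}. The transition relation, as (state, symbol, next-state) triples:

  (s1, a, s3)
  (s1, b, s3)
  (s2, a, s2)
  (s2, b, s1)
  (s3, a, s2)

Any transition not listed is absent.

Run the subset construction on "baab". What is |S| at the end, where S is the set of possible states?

Start in {s1}.
Read 'b': {s1} → {s3}.
Read 'a': {s3} → {s2}.
Read 'a': {s2} → {s2}.
Read 'b': {s2} → {s1}.
That set has 1 state.

1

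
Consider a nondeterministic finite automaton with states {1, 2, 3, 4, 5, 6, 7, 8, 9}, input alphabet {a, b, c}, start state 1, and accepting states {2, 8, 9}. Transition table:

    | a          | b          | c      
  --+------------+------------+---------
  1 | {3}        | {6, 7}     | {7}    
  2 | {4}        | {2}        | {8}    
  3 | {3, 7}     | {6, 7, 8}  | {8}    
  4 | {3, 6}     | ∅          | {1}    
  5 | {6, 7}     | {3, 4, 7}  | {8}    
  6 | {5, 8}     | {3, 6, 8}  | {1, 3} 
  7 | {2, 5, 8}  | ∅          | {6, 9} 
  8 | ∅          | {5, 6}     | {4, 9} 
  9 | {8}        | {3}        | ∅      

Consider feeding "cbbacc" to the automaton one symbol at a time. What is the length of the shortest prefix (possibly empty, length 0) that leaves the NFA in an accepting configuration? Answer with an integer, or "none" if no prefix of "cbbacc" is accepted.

none

Start in {1}.
Read 'c': 1→{7}; now {7}.
Read 'b': 7→∅; now ∅.
The set is empty and remains empty for the remaining 4 symbols.
No reachable set along the way intersects F.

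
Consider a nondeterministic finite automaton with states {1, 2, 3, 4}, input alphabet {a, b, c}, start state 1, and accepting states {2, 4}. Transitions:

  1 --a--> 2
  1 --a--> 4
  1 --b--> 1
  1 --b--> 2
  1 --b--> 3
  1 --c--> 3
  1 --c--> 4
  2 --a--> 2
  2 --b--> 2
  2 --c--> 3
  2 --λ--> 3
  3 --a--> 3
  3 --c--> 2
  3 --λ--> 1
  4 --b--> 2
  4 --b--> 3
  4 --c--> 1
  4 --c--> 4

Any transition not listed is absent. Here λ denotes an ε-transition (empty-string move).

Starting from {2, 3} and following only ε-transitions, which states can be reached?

{1, 2, 3}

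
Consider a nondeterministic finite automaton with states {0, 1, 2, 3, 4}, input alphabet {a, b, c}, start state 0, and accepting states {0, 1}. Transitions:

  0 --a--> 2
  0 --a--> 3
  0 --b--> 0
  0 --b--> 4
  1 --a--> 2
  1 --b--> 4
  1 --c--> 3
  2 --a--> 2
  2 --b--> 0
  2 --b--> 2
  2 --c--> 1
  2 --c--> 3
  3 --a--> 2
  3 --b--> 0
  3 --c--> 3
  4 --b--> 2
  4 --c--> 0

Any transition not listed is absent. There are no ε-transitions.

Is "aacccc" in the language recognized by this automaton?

Start in {0}.
Read 'a': 0→{2, 3}; now {2, 3}.
Read 'a': 2→{2}, 3→{2}; now {2}.
Read 'c': 2→{1, 3}; now {1, 3}.
Read 'c': 1→{3}, 3→{3}; now {3}.
Read 'c': 3→{3}; now {3}.
Read 'c': 3→{3}; now {3}.
The final set {3} contains no accepting state.

No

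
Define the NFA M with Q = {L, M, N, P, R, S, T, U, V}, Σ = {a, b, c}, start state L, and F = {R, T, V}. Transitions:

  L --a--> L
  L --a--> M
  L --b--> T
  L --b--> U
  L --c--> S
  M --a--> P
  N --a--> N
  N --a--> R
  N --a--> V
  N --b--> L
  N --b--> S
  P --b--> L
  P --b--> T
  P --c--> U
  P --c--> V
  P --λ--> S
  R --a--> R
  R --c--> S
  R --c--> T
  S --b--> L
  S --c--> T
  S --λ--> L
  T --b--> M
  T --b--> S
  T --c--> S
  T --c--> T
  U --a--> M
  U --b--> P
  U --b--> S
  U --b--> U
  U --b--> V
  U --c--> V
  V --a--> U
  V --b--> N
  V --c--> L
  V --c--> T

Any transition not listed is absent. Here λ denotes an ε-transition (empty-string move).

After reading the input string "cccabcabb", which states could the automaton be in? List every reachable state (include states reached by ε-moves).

Start in {L}.
Read 'c': {L} → {L, S}.
Read 'c': {L, S} → {L, S, T}.
Read 'c': {L, S, T} → {L, S, T}.
Read 'a': {L, S, T} → {L, M}.
Read 'b': {L, M} → {T, U}.
Read 'c': {T, U} → {L, S, T, V}.
Read 'a': {L, S, T, V} → {L, M, U}.
Read 'b': {L, M, U} → {L, P, S, T, U, V}.
Read 'b': {L, P, S, T, U, V} → {L, M, N, P, S, T, U, V}.

{L, M, N, P, S, T, U, V}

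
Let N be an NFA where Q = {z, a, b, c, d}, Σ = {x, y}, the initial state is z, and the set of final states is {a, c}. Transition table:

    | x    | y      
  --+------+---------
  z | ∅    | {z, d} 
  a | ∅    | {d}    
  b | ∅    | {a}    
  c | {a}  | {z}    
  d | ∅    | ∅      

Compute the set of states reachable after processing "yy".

{z, d}

Start in {z}.
Read 'y': z→{z, d}; now {z, d}.
Read 'y': z→{z, d}, d→∅; now {z, d}.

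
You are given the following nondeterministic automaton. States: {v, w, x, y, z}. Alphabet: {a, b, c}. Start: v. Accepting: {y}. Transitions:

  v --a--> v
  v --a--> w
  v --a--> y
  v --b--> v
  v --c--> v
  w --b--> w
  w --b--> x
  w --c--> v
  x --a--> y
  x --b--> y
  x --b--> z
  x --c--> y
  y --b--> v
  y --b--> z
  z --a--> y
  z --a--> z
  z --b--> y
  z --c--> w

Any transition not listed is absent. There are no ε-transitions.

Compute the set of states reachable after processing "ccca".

{v, w, y}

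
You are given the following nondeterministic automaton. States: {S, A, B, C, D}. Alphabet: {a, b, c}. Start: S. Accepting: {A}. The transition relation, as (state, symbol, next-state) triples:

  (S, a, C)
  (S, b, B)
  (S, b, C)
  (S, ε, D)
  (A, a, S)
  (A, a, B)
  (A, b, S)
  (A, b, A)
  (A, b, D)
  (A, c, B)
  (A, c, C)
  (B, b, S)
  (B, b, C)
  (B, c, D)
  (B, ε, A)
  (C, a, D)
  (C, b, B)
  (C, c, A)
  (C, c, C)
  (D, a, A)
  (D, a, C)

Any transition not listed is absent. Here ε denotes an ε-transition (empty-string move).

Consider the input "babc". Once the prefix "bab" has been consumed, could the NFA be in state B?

Yes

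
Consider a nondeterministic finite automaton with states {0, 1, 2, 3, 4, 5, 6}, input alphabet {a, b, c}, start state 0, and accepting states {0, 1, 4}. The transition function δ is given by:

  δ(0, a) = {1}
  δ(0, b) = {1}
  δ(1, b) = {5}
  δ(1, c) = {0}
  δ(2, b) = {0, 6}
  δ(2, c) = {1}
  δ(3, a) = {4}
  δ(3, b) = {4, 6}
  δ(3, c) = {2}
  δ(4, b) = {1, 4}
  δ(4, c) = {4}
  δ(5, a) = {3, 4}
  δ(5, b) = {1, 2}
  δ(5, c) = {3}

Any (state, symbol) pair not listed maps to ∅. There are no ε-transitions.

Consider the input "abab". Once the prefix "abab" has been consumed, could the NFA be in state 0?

No

Start in {0}.
Read 'a': 0→{1}; now {1}.
Read 'b': 1→{5}; now {5}.
Read 'a': 5→{3, 4}; now {3, 4}.
Read 'b': 3→{4, 6}, 4→{1, 4}; now {1, 4, 6}.
State 0 is not in {1, 4, 6}.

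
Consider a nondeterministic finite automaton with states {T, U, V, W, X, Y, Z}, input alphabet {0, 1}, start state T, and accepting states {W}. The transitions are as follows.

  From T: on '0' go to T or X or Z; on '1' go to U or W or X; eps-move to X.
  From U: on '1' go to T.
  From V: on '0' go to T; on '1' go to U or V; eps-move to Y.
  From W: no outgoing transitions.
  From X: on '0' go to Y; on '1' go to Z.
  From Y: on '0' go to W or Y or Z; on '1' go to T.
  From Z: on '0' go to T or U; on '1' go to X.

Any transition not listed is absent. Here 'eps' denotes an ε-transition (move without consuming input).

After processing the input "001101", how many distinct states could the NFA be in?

5

Start: ε-closure({T}) = {T, X}.
Read '0': {T, X} → {T, X, Y, Z}.
Read '0': {T, X, Y, Z} → {T, U, W, X, Y, Z}.
Read '1': {T, U, W, X, Y, Z} → {T, U, W, X, Z}.
Read '1': {T, U, W, X, Z} → {T, U, W, X, Z}.
Read '0': {T, U, W, X, Z} → {T, U, X, Y, Z}.
Read '1': {T, U, X, Y, Z} → {T, U, W, X, Z}.
That set has 5 states.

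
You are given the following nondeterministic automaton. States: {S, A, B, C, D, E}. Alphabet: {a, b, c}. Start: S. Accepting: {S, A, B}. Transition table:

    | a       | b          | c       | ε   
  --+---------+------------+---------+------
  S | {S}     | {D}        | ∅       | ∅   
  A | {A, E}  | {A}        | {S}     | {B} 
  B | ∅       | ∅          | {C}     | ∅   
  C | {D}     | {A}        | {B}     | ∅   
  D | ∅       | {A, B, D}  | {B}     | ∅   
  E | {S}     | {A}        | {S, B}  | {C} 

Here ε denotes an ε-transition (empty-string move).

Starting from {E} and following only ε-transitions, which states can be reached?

{C, E}

Begin with {E}.
ε-move E → C; add C.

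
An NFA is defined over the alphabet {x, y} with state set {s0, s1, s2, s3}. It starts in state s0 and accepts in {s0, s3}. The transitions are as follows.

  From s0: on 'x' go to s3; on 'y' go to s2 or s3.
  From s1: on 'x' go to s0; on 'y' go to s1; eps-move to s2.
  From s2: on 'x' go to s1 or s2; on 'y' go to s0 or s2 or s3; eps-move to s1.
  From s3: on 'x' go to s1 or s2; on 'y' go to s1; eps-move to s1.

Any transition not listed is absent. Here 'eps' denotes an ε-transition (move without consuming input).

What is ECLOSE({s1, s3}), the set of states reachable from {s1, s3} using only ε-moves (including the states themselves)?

{s1, s2, s3}

Begin with {s1, s3}.
ε-move s1 → s2; add s2.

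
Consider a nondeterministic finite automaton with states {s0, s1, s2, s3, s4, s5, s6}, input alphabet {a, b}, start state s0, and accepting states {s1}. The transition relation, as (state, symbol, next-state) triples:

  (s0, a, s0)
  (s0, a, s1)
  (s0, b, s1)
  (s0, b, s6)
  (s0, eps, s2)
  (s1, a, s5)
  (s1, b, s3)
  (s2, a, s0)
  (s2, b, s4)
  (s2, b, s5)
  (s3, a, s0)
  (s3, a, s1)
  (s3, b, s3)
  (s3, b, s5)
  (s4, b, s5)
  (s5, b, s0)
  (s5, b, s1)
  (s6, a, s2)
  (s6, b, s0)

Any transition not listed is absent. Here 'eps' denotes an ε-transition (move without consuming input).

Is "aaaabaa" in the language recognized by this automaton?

Yes

Start: ε-closure({s0}) = {s0, s2}.
Read 'a': s0→{s0, s1}, s2→{s0}; union {s0, s1}; ε-closure = {s0, s1, s2}.
Read 'a': s0→{s0, s1}, s1→{s5}, s2→{s0}; union {s0, s1, s5}; ε-closure = {s0, s1, s2, s5}.
Read 'a': s0→{s0, s1}, s1→{s5}, s2→{s0}, s5→∅; union {s0, s1, s5}; ε-closure = {s0, s1, s2, s5}.
Read 'a': s0→{s0, s1}, s1→{s5}, s2→{s0}, s5→∅; union {s0, s1, s5}; ε-closure = {s0, s1, s2, s5}.
Read 'b': s0→{s1, s6}, s1→{s3}, s2→{s4, s5}, s5→{s0, s1}; union {s0, s1, s3, s4, s5, s6}; ε-closure = {s0, s1, s2, s3, s4, s5, s6}.
Read 'a': s0→{s0, s1}, s1→{s5}, s2→{s0}, s3→{s0, s1}, s4→∅, s5→∅, s6→{s2}; now {s0, s1, s2, s5}.
Read 'a': s0→{s0, s1}, s1→{s5}, s2→{s0}, s5→∅; union {s0, s1, s5}; ε-closure = {s0, s1, s2, s5}.
The final set {s0, s1, s2, s5} contains the accepting state s1.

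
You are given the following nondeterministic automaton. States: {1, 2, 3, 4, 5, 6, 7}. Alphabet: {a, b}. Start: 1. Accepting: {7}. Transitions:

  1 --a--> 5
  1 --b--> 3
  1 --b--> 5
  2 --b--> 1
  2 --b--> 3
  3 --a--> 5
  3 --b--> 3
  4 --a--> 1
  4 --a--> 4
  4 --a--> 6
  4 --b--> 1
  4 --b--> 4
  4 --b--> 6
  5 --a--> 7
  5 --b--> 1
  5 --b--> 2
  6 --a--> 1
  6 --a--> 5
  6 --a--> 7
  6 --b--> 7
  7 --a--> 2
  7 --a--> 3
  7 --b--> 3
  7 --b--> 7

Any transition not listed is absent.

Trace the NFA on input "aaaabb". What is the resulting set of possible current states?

{1, 3, 5}

Start in {1}.
Read 'a': {1} → {5}.
Read 'a': {5} → {7}.
Read 'a': {7} → {2, 3}.
Read 'a': {2, 3} → {5}.
Read 'b': {5} → {1, 2}.
Read 'b': {1, 2} → {1, 3, 5}.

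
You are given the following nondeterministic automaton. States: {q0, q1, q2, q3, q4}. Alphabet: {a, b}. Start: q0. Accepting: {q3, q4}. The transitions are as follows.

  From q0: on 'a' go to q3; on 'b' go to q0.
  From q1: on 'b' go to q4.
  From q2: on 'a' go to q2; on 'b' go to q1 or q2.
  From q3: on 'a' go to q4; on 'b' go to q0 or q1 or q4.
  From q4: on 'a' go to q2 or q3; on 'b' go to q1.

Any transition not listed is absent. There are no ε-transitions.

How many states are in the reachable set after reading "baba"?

2

Start in {q0}.
Read 'b': q0→{q0}; now {q0}.
Read 'a': q0→{q3}; now {q3}.
Read 'b': q3→{q0, q1, q4}; now {q0, q1, q4}.
Read 'a': q0→{q3}, q1→∅, q4→{q2, q3}; now {q2, q3}.
That set has 2 states.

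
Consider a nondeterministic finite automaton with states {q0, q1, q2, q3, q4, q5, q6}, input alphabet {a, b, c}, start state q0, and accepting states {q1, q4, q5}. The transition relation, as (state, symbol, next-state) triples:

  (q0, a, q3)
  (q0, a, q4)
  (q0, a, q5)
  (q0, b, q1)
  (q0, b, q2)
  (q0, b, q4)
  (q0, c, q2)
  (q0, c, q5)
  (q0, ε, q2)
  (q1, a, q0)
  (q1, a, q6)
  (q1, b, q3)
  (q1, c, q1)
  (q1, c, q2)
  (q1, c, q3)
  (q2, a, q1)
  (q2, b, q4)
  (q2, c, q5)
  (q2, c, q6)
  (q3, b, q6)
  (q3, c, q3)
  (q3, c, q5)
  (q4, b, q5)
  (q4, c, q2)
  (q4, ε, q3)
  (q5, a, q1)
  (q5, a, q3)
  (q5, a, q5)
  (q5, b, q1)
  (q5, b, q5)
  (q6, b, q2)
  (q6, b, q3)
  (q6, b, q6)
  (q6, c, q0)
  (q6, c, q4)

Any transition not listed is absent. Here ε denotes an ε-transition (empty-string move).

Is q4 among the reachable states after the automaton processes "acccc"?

Yes

Start: ε-closure({q0}) = {q0, q2}.
Read 'a': {q0, q2} → {q1, q3, q4, q5}.
Read 'c': {q1, q3, q4, q5} → {q1, q2, q3, q5}.
Read 'c': {q1, q2, q3, q5} → {q1, q2, q3, q5, q6}.
Read 'c': {q1, q2, q3, q5, q6} → {q0, q1, q2, q3, q4, q5, q6}.
Read 'c': {q0, q1, q2, q3, q4, q5, q6} → {q0, q1, q2, q3, q4, q5, q6}.
State q4 is in {q0, q1, q2, q3, q4, q5, q6}.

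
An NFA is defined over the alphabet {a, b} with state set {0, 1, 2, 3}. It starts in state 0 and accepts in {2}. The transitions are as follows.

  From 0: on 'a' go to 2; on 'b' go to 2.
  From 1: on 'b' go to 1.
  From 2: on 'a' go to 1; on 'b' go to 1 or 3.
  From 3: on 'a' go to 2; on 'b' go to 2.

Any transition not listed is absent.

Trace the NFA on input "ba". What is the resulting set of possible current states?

{1}

Start in {0}.
Read 'b': 0→{2}; now {2}.
Read 'a': 2→{1}; now {1}.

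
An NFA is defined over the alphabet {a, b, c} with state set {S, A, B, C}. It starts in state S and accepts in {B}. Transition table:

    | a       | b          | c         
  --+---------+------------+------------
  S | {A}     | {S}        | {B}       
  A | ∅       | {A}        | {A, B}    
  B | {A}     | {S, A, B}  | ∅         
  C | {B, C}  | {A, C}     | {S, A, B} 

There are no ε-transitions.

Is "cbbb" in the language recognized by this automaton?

Yes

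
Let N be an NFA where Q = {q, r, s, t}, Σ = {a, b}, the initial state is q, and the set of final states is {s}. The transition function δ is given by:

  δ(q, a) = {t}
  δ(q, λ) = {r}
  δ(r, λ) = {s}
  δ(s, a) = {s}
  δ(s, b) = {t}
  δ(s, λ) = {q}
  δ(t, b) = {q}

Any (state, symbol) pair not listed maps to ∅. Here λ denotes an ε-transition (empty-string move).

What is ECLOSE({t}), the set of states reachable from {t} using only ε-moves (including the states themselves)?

Begin with {t}.
No ε-moves leave this set, so the closure equals the set itself.

{t}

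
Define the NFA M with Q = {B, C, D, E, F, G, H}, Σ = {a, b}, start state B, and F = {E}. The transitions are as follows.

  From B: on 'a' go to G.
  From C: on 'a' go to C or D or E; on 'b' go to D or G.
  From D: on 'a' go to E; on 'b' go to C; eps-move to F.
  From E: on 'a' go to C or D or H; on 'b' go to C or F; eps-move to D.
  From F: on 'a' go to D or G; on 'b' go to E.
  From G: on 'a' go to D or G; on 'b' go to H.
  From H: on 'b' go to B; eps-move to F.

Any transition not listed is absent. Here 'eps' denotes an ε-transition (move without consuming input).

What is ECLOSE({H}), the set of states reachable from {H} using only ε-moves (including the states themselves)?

Begin with {H}.
ε-move H → F; add F.

{F, H}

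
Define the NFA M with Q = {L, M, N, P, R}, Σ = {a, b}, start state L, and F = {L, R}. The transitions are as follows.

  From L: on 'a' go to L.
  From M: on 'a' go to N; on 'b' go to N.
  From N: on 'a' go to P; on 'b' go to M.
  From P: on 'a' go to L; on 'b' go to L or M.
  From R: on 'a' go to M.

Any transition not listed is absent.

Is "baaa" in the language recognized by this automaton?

Start in {L}.
Read 'b': L→∅; now ∅.
The set is empty and remains empty for the remaining 3 symbols.
The final set ∅ contains no accepting state.

No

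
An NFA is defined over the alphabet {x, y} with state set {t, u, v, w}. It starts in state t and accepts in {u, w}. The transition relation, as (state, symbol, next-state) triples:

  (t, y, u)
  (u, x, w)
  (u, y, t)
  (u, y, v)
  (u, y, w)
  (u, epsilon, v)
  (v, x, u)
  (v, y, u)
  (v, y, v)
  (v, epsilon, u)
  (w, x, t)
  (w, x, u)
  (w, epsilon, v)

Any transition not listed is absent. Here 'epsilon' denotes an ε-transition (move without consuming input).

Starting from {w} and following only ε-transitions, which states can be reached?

Begin with {w}.
ε-move w → v; add v.
ε-move v → u; add u.

{u, v, w}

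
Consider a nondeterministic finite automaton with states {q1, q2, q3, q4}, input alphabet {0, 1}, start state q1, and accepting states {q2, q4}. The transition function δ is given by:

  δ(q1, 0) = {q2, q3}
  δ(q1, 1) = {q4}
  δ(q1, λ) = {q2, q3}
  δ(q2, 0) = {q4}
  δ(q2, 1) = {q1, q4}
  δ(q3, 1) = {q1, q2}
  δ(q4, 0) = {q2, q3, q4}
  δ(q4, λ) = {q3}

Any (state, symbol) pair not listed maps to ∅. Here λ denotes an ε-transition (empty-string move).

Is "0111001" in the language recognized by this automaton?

Yes

Start: ε-closure({q1}) = {q1, q2, q3}.
Read '0': {q1, q2, q3} → {q2, q3, q4}.
Read '1': {q2, q3, q4} → {q1, q2, q3, q4}.
Read '1': {q1, q2, q3, q4} → {q1, q2, q3, q4}.
Read '1': {q1, q2, q3, q4} → {q1, q2, q3, q4}.
Read '0': {q1, q2, q3, q4} → {q2, q3, q4}.
Read '0': {q2, q3, q4} → {q2, q3, q4}.
Read '1': {q2, q3, q4} → {q1, q2, q3, q4}.
The final set {q1, q2, q3, q4} contains the accepting states q2, q4.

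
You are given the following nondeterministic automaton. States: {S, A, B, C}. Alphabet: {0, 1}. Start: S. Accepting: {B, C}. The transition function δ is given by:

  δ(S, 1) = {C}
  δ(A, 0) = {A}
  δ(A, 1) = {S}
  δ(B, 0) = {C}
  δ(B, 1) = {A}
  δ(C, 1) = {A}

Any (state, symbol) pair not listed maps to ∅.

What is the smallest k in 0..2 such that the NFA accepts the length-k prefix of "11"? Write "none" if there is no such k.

Start in {S}.
Read '1': {S} → {C}.
None of the earlier sets intersect F, but {C} does.

1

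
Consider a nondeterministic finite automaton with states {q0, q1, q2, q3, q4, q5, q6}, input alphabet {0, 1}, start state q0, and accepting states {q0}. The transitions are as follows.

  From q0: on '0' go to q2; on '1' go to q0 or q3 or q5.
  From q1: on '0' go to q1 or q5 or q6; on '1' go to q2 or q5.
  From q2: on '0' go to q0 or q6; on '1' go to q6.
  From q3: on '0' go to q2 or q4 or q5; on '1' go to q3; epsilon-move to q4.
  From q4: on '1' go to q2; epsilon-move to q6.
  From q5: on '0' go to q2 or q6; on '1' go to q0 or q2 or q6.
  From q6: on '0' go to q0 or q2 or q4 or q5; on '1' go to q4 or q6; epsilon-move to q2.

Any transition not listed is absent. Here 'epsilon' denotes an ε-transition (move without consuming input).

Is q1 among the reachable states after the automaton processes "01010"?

Start in {q0}.
Read '0': {q0} → {q2}.
Read '1': {q2} → {q2, q6}.
Read '0': {q2, q6} → {q0, q2, q4, q5, q6}.
Read '1': {q0, q2, q4, q5, q6} → {q0, q2, q3, q4, q5, q6}.
Read '0': {q0, q2, q3, q4, q5, q6} → {q0, q2, q4, q5, q6}.
State q1 is not in {q0, q2, q4, q5, q6}.

No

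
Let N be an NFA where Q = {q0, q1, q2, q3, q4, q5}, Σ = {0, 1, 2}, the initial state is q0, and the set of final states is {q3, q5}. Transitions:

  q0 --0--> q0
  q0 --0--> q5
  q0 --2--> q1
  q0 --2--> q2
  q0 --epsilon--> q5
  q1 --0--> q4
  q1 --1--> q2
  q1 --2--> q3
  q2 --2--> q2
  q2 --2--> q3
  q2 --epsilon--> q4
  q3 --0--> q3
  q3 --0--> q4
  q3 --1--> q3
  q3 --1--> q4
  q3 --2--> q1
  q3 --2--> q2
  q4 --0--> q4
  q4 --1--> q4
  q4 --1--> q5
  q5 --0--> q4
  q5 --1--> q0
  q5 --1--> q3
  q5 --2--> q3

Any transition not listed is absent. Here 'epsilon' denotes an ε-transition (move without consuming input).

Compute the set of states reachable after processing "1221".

Start: ε-closure({q0}) = {q0, q5}.
Read '1': q0→∅, q5→{q0, q3}; union {q0, q3}; ε-closure = {q0, q3, q5}.
Read '2': q0→{q1, q2}, q3→{q1, q2}, q5→{q3}; union {q1, q2, q3}; ε-closure = {q1, q2, q3, q4}.
Read '2': q1→{q3}, q2→{q2, q3}, q3→{q1, q2}, q4→∅; union {q1, q2, q3}; ε-closure = {q1, q2, q3, q4}.
Read '1': q1→{q2}, q2→∅, q3→{q3, q4}, q4→{q4, q5}; now {q2, q3, q4, q5}.

{q2, q3, q4, q5}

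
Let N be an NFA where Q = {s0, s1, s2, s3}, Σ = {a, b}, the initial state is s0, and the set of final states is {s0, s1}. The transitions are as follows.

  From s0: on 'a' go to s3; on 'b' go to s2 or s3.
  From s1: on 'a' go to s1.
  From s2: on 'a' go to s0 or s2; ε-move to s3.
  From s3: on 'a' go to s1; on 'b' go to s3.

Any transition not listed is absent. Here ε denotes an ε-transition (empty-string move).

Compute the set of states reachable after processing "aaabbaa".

∅

Start in {s0}.
Read 'a': s0→{s3}; now {s3}.
Read 'a': s3→{s1}; now {s1}.
Read 'a': s1→{s1}; now {s1}.
Read 'b': s1→∅; now ∅.
The set is empty and remains empty for the remaining 3 symbols.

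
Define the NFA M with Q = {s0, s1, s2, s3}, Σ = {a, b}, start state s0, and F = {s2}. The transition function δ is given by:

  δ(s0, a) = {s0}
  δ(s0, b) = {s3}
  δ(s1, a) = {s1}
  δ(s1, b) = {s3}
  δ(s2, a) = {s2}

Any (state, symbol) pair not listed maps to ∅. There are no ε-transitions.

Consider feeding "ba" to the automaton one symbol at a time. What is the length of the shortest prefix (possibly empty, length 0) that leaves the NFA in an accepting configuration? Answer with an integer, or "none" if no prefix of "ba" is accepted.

Start in {s0}.
Read 'b': {s0} → {s3}.
Read 'a': {s3} → ∅.
No reachable set along the way intersects F.

none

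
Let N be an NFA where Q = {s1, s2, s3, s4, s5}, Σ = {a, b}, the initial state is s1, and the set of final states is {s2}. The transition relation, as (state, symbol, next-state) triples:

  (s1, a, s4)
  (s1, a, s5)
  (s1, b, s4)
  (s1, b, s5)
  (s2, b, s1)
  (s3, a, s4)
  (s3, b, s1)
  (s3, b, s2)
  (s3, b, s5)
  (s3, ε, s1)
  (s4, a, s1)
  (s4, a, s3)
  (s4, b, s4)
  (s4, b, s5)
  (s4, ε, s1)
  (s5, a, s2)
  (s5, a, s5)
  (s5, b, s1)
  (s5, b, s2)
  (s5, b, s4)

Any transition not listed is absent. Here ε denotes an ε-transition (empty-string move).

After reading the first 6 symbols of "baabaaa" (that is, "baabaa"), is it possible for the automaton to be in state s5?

Yes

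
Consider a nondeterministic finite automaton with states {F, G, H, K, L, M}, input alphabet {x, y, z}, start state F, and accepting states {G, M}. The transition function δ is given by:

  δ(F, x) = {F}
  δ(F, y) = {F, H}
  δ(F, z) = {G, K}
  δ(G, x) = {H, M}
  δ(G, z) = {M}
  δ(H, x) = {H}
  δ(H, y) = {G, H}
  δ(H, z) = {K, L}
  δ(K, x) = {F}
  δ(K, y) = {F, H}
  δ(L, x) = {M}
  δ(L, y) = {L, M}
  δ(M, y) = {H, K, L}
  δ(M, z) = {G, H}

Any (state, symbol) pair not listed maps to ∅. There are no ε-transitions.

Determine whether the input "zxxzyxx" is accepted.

Start in {F}.
Read 'z': {F} → {G, K}.
Read 'x': {G, K} → {F, H, M}.
Read 'x': {F, H, M} → {F, H}.
Read 'z': {F, H} → {G, K, L}.
Read 'y': {G, K, L} → {F, H, L, M}.
Read 'x': {F, H, L, M} → {F, H, M}.
Read 'x': {F, H, M} → {F, H}.
The final set {F, H} contains no accepting state.

No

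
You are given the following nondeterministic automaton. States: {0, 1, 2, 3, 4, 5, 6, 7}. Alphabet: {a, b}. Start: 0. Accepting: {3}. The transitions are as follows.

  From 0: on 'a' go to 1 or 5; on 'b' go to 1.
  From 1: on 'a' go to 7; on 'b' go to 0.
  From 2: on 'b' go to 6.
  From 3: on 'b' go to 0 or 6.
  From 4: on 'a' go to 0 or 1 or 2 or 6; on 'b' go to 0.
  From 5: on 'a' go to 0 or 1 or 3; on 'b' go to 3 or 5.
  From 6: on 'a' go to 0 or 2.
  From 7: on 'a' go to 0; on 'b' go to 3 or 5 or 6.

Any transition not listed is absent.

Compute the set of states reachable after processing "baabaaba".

{7}

Start in {0}.
Read 'b': {0} → {1}.
Read 'a': {1} → {7}.
Read 'a': {7} → {0}.
Read 'b': {0} → {1}.
Read 'a': {1} → {7}.
Read 'a': {7} → {0}.
Read 'b': {0} → {1}.
Read 'a': {1} → {7}.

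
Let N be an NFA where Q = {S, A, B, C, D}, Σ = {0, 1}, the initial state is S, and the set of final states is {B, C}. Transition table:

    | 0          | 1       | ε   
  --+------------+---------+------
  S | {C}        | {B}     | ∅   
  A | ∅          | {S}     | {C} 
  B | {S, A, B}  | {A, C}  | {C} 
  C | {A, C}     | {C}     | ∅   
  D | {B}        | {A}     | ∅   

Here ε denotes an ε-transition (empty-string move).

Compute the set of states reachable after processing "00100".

Start in {S}.
Read '0': S→{C}; now {C}.
Read '0': C→{A, C}; now {A, C}.
Read '1': A→{S}, C→{C}; now {S, C}.
Read '0': S→{C}, C→{A, C}; now {A, C}.
Read '0': A→∅, C→{A, C}; now {A, C}.

{A, C}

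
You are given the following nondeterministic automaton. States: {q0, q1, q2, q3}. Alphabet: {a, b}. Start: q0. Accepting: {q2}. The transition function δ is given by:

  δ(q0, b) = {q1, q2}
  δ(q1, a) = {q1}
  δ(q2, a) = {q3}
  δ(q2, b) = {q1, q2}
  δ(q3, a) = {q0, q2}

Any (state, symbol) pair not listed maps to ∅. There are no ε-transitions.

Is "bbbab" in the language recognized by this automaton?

No

Start in {q0}.
Read 'b': q0→{q1, q2}; now {q1, q2}.
Read 'b': q1→∅, q2→{q1, q2}; now {q1, q2}.
Read 'b': q1→∅, q2→{q1, q2}; now {q1, q2}.
Read 'a': q1→{q1}, q2→{q3}; now {q1, q3}.
Read 'b': q1→∅, q3→∅; now ∅.
The final set ∅ contains no accepting state.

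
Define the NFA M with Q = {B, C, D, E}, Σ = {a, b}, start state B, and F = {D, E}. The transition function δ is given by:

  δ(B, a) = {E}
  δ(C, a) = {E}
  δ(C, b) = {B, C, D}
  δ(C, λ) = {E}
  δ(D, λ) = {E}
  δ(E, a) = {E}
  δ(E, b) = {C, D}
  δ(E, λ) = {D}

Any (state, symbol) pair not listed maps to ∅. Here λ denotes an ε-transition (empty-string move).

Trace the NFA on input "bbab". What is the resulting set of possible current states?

Start in {B}.
Read 'b': {B} → ∅.
The set is empty and remains empty for the remaining 3 symbols.

∅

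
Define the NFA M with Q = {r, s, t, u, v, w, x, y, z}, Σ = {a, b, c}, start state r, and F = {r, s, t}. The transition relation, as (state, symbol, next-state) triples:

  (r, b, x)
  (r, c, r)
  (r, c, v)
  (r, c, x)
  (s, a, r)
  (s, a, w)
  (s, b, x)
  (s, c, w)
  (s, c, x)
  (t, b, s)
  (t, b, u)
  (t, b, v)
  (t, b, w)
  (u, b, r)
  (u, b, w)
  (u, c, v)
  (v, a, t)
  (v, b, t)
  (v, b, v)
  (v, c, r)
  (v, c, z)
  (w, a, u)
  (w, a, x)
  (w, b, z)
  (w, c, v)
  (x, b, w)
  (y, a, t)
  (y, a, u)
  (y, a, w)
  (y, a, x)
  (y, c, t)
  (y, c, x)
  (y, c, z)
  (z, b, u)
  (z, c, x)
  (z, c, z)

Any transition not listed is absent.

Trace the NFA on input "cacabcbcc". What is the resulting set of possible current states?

∅

Start in {r}.
Read 'c': r→{r, v, x}; now {r, v, x}.
Read 'a': r→∅, v→{t}, x→∅; now {t}.
Read 'c': t→∅; now ∅.
The set is empty and remains empty for the remaining 6 symbols.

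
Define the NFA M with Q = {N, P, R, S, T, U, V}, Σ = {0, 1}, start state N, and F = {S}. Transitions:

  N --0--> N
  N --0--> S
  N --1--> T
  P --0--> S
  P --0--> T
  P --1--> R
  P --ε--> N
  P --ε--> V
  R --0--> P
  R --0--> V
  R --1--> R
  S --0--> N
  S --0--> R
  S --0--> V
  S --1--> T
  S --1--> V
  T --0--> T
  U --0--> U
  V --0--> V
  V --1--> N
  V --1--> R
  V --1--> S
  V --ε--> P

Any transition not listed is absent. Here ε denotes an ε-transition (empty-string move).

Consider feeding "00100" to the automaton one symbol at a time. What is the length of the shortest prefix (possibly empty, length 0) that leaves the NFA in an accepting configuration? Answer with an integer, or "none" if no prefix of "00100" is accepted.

1

Start in {N}.
Read '0': N→{N, S}; now {N, S}.
None of the earlier sets intersect F, but {N, S} does.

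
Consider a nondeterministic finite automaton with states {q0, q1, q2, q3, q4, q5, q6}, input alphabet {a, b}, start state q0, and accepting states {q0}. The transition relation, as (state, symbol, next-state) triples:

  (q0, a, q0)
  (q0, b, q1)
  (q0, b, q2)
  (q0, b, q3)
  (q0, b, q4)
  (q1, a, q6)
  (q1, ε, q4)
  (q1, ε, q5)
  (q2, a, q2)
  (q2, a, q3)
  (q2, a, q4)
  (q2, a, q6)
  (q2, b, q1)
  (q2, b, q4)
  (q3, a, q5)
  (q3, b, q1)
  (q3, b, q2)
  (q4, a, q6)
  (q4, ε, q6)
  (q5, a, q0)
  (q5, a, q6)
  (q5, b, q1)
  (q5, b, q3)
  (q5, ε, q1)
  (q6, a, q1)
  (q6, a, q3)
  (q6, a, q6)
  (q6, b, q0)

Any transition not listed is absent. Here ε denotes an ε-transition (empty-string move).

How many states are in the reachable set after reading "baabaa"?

7

Start in {q0}.
Read 'b': {q0} → {q1, q2, q3, q4, q5, q6}.
Read 'a': {q1, q2, q3, q4, q5, q6} → {q0, q1, q2, q3, q4, q5, q6}.
Read 'a': {q0, q1, q2, q3, q4, q5, q6} → {q0, q1, q2, q3, q4, q5, q6}.
Read 'b': {q0, q1, q2, q3, q4, q5, q6} → {q0, q1, q2, q3, q4, q5, q6}.
Read 'a': {q0, q1, q2, q3, q4, q5, q6} → {q0, q1, q2, q3, q4, q5, q6}.
Read 'a': {q0, q1, q2, q3, q4, q5, q6} → {q0, q1, q2, q3, q4, q5, q6}.
That set has 7 states.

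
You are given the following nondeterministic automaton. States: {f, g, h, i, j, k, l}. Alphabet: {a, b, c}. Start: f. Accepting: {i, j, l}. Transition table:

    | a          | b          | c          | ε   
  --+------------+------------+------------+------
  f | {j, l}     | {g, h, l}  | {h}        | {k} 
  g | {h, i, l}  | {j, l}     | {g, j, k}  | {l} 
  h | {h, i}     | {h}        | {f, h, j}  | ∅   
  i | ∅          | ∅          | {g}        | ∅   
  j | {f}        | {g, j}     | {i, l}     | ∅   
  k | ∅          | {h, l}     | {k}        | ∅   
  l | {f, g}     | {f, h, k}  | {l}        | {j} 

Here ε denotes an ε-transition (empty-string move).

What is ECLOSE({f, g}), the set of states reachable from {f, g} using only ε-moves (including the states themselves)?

Begin with {f, g}.
ε-move f → k; add k.
ε-move g → l; add l.
ε-move l → j; add j.

{f, g, j, k, l}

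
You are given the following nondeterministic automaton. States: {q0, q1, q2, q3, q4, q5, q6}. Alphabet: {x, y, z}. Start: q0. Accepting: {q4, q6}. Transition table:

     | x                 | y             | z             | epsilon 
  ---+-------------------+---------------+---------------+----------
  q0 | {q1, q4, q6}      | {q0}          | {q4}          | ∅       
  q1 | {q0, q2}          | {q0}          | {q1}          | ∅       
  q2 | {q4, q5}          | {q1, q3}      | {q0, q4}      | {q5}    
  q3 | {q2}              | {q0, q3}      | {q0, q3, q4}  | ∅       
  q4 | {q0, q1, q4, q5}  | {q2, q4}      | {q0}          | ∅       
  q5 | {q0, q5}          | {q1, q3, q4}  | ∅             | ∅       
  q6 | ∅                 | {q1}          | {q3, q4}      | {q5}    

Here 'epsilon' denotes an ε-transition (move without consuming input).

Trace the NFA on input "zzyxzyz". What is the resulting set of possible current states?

{q0, q3, q4}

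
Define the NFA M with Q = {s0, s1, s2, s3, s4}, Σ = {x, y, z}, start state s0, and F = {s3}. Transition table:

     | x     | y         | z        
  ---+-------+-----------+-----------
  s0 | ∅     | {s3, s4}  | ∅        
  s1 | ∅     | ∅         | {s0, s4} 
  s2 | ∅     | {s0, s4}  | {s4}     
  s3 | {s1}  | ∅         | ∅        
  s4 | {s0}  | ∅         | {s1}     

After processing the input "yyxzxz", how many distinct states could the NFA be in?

Start in {s0}.
Read 'y': s0→{s3, s4}; now {s3, s4}.
Read 'y': s3→∅, s4→∅; now ∅.
The set is empty and remains empty for the remaining 4 symbols.
That set has 0 states.

0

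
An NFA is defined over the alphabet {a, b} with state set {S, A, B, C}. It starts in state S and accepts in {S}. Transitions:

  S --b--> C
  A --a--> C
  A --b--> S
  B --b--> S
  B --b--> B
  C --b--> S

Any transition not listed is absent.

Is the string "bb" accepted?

Yes

Start in {S}.
Read 'b': S→{C}; now {C}.
Read 'b': C→{S}; now {S}.
The final set {S} contains the accepting state S.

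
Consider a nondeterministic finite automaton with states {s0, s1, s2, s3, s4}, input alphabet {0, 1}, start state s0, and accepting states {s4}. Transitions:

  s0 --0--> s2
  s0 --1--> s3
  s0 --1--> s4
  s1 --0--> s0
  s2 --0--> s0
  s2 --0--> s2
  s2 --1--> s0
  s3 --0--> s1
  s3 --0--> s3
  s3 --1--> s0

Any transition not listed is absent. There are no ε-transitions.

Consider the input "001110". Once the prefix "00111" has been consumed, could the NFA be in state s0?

Yes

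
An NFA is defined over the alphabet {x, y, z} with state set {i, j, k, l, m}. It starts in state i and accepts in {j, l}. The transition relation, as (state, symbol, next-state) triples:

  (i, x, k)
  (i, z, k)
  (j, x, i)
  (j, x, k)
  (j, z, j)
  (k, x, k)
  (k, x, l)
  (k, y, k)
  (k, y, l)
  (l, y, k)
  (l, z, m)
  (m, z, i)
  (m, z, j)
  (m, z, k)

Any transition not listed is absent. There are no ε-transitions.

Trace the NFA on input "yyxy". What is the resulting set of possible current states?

∅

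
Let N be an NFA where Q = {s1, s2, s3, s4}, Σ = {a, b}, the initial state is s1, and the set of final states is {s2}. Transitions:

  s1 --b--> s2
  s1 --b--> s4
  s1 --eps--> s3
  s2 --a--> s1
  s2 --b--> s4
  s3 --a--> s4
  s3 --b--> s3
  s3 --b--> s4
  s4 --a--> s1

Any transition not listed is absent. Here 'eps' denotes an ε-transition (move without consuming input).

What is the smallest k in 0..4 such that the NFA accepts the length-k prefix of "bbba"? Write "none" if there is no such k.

1

Start: ε-closure({s1}) = {s1, s3}.
Read 'b': {s1, s3} → {s2, s3, s4}.
None of the earlier sets intersect F, but {s2, s3, s4} does.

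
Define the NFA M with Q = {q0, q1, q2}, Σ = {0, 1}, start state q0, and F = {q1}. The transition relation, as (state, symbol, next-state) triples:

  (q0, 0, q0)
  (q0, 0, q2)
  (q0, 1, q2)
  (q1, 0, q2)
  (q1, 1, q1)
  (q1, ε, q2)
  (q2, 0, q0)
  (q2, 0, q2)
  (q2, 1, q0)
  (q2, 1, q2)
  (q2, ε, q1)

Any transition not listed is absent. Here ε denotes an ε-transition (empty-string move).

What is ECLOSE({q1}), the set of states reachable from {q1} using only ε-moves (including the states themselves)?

Begin with {q1}.
ε-move q1 → q2; add q2.

{q1, q2}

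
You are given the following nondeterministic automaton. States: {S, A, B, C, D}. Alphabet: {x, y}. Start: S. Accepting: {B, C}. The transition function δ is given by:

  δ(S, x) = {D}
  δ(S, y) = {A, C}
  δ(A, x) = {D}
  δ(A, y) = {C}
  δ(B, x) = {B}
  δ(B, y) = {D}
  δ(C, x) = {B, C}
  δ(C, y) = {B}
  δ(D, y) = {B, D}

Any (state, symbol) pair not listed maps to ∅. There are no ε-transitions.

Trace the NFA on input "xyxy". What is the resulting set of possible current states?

Start in {S}.
Read 'x': {S} → {D}.
Read 'y': {D} → {B, D}.
Read 'x': {B, D} → {B}.
Read 'y': {B} → {D}.

{D}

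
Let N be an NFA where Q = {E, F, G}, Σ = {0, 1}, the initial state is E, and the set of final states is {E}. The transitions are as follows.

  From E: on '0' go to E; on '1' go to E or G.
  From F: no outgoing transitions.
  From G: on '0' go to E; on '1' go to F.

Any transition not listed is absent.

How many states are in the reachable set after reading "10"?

1

Start in {E}.
Read '1': {E} → {E, G}.
Read '0': {E, G} → {E}.
That set has 1 state.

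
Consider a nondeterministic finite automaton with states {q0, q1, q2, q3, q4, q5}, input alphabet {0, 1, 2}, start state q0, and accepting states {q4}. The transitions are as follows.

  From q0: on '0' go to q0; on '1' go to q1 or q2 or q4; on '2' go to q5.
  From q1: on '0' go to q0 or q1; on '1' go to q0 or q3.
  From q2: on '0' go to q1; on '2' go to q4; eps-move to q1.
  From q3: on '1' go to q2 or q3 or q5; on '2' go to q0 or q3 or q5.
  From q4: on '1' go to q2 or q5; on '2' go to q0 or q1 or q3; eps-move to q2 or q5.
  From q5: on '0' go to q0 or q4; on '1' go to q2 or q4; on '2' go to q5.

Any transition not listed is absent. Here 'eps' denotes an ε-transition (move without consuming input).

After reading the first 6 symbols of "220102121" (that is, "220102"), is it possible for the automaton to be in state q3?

Start in {q0}.
Read '2': q0→{q5}; now {q5}.
Read '2': q5→{q5}; now {q5}.
Read '0': q5→{q0, q4}; union {q0, q4}; ε-closure = {q0, q1, q2, q4, q5}.
Read '1': q0→{q1, q2, q4}, q1→{q0, q3}, q2→∅, q4→{q2, q5}, q5→{q2, q4}; now {q0, q1, q2, q3, q4, q5}.
Read '0': q0→{q0}, q1→{q0, q1}, q2→{q1}, q3→∅, q4→∅, q5→{q0, q4}; union {q0, q1, q4}; ε-closure = {q0, q1, q2, q4, q5}.
Read '2': q0→{q5}, q1→∅, q2→{q4}, q4→{q0, q1, q3}, q5→{q5}; union {q0, q1, q3, q4, q5}; ε-closure = {q0, q1, q2, q3, q4, q5}.
State q3 is in {q0, q1, q2, q3, q4, q5}.

Yes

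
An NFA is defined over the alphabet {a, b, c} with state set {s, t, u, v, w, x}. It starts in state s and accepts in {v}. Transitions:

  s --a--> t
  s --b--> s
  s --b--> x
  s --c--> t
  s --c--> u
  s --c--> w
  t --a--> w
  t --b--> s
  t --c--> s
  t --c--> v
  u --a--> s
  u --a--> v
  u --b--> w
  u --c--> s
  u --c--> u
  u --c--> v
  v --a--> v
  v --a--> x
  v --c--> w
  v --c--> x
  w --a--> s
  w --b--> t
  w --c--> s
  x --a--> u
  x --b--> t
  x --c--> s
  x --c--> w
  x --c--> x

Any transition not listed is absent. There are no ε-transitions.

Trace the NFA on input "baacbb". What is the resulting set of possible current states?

Start in {s}.
Read 'b': {s} → {s, x}.
Read 'a': {s, x} → {t, u}.
Read 'a': {t, u} → {s, v, w}.
Read 'c': {s, v, w} → {s, t, u, w, x}.
Read 'b': {s, t, u, w, x} → {s, t, w, x}.
Read 'b': {s, t, w, x} → {s, t, x}.

{s, t, x}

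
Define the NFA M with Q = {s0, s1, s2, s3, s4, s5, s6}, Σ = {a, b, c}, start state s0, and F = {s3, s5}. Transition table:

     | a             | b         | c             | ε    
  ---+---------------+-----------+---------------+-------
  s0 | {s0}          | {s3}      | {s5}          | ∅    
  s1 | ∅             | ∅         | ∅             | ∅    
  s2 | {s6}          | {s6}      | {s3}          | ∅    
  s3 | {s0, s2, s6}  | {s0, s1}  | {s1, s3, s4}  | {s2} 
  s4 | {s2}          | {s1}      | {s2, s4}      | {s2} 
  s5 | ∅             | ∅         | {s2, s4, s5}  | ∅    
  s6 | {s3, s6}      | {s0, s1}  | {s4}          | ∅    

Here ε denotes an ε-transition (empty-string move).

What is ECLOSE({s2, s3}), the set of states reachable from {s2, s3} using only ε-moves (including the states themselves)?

{s2, s3}

Begin with {s2, s3}.
No ε-moves leave this set, so the closure equals the set itself.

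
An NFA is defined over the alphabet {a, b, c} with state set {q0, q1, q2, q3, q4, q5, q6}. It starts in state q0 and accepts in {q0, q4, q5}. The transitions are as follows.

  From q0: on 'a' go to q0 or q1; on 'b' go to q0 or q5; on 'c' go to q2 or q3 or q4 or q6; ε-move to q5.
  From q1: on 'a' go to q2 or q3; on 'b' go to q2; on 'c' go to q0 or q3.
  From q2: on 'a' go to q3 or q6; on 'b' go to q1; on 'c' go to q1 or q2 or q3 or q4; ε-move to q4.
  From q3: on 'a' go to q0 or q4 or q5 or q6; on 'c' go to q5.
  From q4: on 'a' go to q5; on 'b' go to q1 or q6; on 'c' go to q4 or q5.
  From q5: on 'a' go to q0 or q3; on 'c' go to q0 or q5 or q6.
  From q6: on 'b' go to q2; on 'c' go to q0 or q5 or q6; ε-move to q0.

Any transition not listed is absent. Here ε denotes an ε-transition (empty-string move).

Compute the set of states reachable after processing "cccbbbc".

{q0, q1, q2, q3, q4, q5, q6}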